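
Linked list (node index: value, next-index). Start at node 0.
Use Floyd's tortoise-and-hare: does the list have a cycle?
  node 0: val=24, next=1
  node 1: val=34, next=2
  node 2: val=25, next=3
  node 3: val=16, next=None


Floyd's tortoise (slow, +1) and hare (fast, +2):
  init: slow=0, fast=0
  step 1: slow=1, fast=2
  step 2: fast 2->3->None, no cycle

Cycle: no


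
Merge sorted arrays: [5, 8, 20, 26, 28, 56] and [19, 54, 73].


Take 5 from A
Take 8 from A
Take 19 from B
Take 20 from A
Take 26 from A
Take 28 from A
Take 54 from B
Take 56 from A

Merged: [5, 8, 19, 20, 26, 28, 54, 56, 73]


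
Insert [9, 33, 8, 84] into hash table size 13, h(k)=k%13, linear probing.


Insert 9: h=9 -> slot 9
Insert 33: h=7 -> slot 7
Insert 8: h=8 -> slot 8
Insert 84: h=6 -> slot 6

Table: [None, None, None, None, None, None, 84, 33, 8, 9, None, None, None]


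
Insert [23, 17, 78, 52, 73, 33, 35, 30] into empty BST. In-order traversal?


Insert 23: root
Insert 17: L from 23
Insert 78: R from 23
Insert 52: R from 23 -> L from 78
Insert 73: R from 23 -> L from 78 -> R from 52
Insert 33: R from 23 -> L from 78 -> L from 52
Insert 35: R from 23 -> L from 78 -> L from 52 -> R from 33
Insert 30: R from 23 -> L from 78 -> L from 52 -> L from 33

In-order: [17, 23, 30, 33, 35, 52, 73, 78]


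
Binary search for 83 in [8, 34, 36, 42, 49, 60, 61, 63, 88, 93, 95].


Step 1: lo=0, hi=10, mid=5, val=60
Step 2: lo=6, hi=10, mid=8, val=88
Step 3: lo=6, hi=7, mid=6, val=61
Step 4: lo=7, hi=7, mid=7, val=63

Not found


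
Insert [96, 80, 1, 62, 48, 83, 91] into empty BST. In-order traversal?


Insert 96: root
Insert 80: L from 96
Insert 1: L from 96 -> L from 80
Insert 62: L from 96 -> L from 80 -> R from 1
Insert 48: L from 96 -> L from 80 -> R from 1 -> L from 62
Insert 83: L from 96 -> R from 80
Insert 91: L from 96 -> R from 80 -> R from 83

In-order: [1, 48, 62, 80, 83, 91, 96]


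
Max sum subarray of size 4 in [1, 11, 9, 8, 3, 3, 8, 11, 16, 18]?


[0:4]: 29
[1:5]: 31
[2:6]: 23
[3:7]: 22
[4:8]: 25
[5:9]: 38
[6:10]: 53

Max: 53 at [6:10]


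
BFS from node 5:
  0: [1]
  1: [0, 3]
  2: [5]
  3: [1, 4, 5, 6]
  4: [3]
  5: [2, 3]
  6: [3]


Visit 5, enqueue [2, 3]
Visit 2, enqueue []
Visit 3, enqueue [1, 4, 6]
Visit 1, enqueue [0]
Visit 4, enqueue []
Visit 6, enqueue []
Visit 0, enqueue []

BFS order: [5, 2, 3, 1, 4, 6, 0]


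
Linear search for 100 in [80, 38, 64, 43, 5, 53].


i=0: 80!=100
i=1: 38!=100
i=2: 64!=100
i=3: 43!=100
i=4: 5!=100
i=5: 53!=100

Not found, 6 comps


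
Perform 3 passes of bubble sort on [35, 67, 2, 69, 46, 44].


Initial: [35, 67, 2, 69, 46, 44]
Pass 1: [35, 2, 67, 46, 44, 69] (3 swaps)
Pass 2: [2, 35, 46, 44, 67, 69] (3 swaps)
Pass 3: [2, 35, 44, 46, 67, 69] (1 swaps)

After 3 passes: [2, 35, 44, 46, 67, 69]


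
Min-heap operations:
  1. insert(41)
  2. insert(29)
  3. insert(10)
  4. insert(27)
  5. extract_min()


insert(41) -> [41]
insert(29) -> [29, 41]
insert(10) -> [10, 41, 29]
insert(27) -> [10, 27, 29, 41]
extract_min()->10, [27, 41, 29]

Final heap: [27, 41, 29]


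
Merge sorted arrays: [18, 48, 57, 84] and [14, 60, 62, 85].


Take 14 from B
Take 18 from A
Take 48 from A
Take 57 from A
Take 60 from B
Take 62 from B
Take 84 from A

Merged: [14, 18, 48, 57, 60, 62, 84, 85]


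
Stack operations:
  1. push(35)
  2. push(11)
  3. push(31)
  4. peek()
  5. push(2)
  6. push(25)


push(35) -> [35]
push(11) -> [35, 11]
push(31) -> [35, 11, 31]
peek()->31
push(2) -> [35, 11, 31, 2]
push(25) -> [35, 11, 31, 2, 25]

Final stack: [35, 11, 31, 2, 25]


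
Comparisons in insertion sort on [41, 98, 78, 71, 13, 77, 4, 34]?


Algorithm: insertion sort
Input: [41, 98, 78, 71, 13, 77, 4, 34]
Sorted: [4, 13, 34, 41, 71, 77, 78, 98]

25


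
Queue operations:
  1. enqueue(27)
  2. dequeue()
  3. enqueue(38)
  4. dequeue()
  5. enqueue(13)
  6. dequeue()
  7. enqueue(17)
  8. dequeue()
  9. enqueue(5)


enqueue(27) -> [27]
dequeue()->27, []
enqueue(38) -> [38]
dequeue()->38, []
enqueue(13) -> [13]
dequeue()->13, []
enqueue(17) -> [17]
dequeue()->17, []
enqueue(5) -> [5]

Final queue: [5]


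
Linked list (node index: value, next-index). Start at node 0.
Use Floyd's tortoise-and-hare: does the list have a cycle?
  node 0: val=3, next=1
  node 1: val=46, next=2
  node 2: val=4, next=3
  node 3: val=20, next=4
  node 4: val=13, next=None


Floyd's tortoise (slow, +1) and hare (fast, +2):
  init: slow=0, fast=0
  step 1: slow=1, fast=2
  step 2: slow=2, fast=4
  step 3: fast -> None, no cycle

Cycle: no


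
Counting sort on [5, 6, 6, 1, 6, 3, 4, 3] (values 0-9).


Input: [5, 6, 6, 1, 6, 3, 4, 3]
Counts: [0, 1, 0, 2, 1, 1, 3, 0, 0, 0]

Sorted: [1, 3, 3, 4, 5, 6, 6, 6]


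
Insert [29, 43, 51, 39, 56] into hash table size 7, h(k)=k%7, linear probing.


Insert 29: h=1 -> slot 1
Insert 43: h=1, 1 probes -> slot 2
Insert 51: h=2, 1 probes -> slot 3
Insert 39: h=4 -> slot 4
Insert 56: h=0 -> slot 0

Table: [56, 29, 43, 51, 39, None, None]


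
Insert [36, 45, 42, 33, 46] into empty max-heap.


Insert 36: [36]
Insert 45: [45, 36]
Insert 42: [45, 36, 42]
Insert 33: [45, 36, 42, 33]
Insert 46: [46, 45, 42, 33, 36]

Final heap: [46, 45, 42, 33, 36]


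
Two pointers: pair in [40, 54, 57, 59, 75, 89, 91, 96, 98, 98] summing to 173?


lo=0(40)+hi=9(98)=138
lo=1(54)+hi=9(98)=152
lo=2(57)+hi=9(98)=155
lo=3(59)+hi=9(98)=157
lo=4(75)+hi=9(98)=173

Yes: 75+98=173


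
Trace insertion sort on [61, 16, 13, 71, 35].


Initial: [61, 16, 13, 71, 35]
Insert 16: [16, 61, 13, 71, 35]
Insert 13: [13, 16, 61, 71, 35]
Insert 71: [13, 16, 61, 71, 35]
Insert 35: [13, 16, 35, 61, 71]

Sorted: [13, 16, 35, 61, 71]


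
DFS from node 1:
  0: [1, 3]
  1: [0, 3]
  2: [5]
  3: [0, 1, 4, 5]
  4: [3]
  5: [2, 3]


Visit 1, push [3, 0]
Visit 0, push [3]
Visit 3, push [5, 4]
Visit 4, push []
Visit 5, push [2]
Visit 2, push []

DFS order: [1, 0, 3, 4, 5, 2]


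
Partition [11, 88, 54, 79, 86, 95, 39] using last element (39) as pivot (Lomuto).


Pivot: 39
  11 <= 39: advance i (no swap)
Place pivot at 1: [11, 39, 54, 79, 86, 95, 88]

Partitioned: [11, 39, 54, 79, 86, 95, 88]


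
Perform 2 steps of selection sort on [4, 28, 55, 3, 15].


Initial: [4, 28, 55, 3, 15]
Step 1: min=3 at 3
  Swap: [3, 28, 55, 4, 15]
Step 2: min=4 at 3
  Swap: [3, 4, 55, 28, 15]

After 2 steps: [3, 4, 55, 28, 15]


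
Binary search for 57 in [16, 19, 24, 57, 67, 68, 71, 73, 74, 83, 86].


Step 1: lo=0, hi=10, mid=5, val=68
Step 2: lo=0, hi=4, mid=2, val=24
Step 3: lo=3, hi=4, mid=3, val=57

Found at index 3


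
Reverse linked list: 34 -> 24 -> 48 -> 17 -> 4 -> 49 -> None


Step 1: curr=34, set curr.next=prev(None) | reversed so far: 34
Step 2: curr=24, set curr.next=prev(34) | reversed so far: 24 -> 34
Step 3: curr=48, set curr.next=prev(24) | reversed so far: 48 -> 24 -> 34
Step 4: curr=17, set curr.next=prev(48) | reversed so far: 17 -> 48 -> 24 -> 34
Step 5: curr=4, set curr.next=prev(17) | reversed so far: 4 -> 17 -> 48 -> 24 -> 34
Step 6: curr=49, set curr.next=prev(4) | reversed so far: 49 -> 4 -> 17 -> 48 -> 24 -> 34

49 -> 4 -> 17 -> 48 -> 24 -> 34 -> None


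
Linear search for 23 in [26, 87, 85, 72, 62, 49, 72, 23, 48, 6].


i=0: 26!=23
i=1: 87!=23
i=2: 85!=23
i=3: 72!=23
i=4: 62!=23
i=5: 49!=23
i=6: 72!=23
i=7: 23==23 found!

Found at 7, 8 comps


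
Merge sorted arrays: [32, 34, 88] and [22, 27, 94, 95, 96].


Take 22 from B
Take 27 from B
Take 32 from A
Take 34 from A
Take 88 from A

Merged: [22, 27, 32, 34, 88, 94, 95, 96]


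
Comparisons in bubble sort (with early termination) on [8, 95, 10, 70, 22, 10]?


Algorithm: bubble sort (with early termination)
Input: [8, 95, 10, 70, 22, 10]
Sorted: [8, 10, 10, 22, 70, 95]

14


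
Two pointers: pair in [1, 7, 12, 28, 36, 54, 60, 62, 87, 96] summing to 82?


lo=0(1)+hi=9(96)=97
lo=0(1)+hi=8(87)=88
lo=0(1)+hi=7(62)=63
lo=1(7)+hi=7(62)=69
lo=2(12)+hi=7(62)=74
lo=3(28)+hi=7(62)=90
lo=3(28)+hi=6(60)=88
lo=3(28)+hi=5(54)=82

Yes: 28+54=82


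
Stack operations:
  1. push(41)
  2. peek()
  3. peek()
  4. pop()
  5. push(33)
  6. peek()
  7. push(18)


push(41) -> [41]
peek()->41
peek()->41
pop()->41, []
push(33) -> [33]
peek()->33
push(18) -> [33, 18]

Final stack: [33, 18]


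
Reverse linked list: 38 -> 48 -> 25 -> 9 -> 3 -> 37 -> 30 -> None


Step 1: curr=38, set curr.next=prev(None) | reversed so far: 38
Step 2: curr=48, set curr.next=prev(38) | reversed so far: 48 -> 38
Step 3: curr=25, set curr.next=prev(48) | reversed so far: 25 -> 48 -> 38
Step 4: curr=9, set curr.next=prev(25) | reversed so far: 9 -> 25 -> 48 -> 38
Step 5: curr=3, set curr.next=prev(9) | reversed so far: 3 -> 9 -> 25 -> 48 -> 38
Step 6: curr=37, set curr.next=prev(3) | reversed so far: 37 -> 3 -> 9 -> 25 -> 48 -> 38
Step 7: curr=30, set curr.next=prev(37) | reversed so far: 30 -> 37 -> 3 -> 9 -> 25 -> 48 -> 38

30 -> 37 -> 3 -> 9 -> 25 -> 48 -> 38 -> None


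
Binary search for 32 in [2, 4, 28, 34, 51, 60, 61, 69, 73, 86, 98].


Step 1: lo=0, hi=10, mid=5, val=60
Step 2: lo=0, hi=4, mid=2, val=28
Step 3: lo=3, hi=4, mid=3, val=34

Not found


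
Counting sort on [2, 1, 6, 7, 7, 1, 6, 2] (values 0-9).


Input: [2, 1, 6, 7, 7, 1, 6, 2]
Counts: [0, 2, 2, 0, 0, 0, 2, 2, 0, 0]

Sorted: [1, 1, 2, 2, 6, 6, 7, 7]


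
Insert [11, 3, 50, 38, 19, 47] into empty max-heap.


Insert 11: [11]
Insert 3: [11, 3]
Insert 50: [50, 3, 11]
Insert 38: [50, 38, 11, 3]
Insert 19: [50, 38, 11, 3, 19]
Insert 47: [50, 38, 47, 3, 19, 11]

Final heap: [50, 38, 47, 3, 19, 11]


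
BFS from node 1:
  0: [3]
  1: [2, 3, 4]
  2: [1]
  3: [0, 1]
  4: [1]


Visit 1, enqueue [2, 3, 4]
Visit 2, enqueue []
Visit 3, enqueue [0]
Visit 4, enqueue []
Visit 0, enqueue []

BFS order: [1, 2, 3, 4, 0]


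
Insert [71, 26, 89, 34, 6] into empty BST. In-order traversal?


Insert 71: root
Insert 26: L from 71
Insert 89: R from 71
Insert 34: L from 71 -> R from 26
Insert 6: L from 71 -> L from 26

In-order: [6, 26, 34, 71, 89]


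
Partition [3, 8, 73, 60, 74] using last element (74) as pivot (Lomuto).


Pivot: 74
  3 <= 74: advance i (no swap)
  8 <= 74: advance i (no swap)
  73 <= 74: advance i (no swap)
  60 <= 74: advance i (no swap)
Place pivot at 4: [3, 8, 73, 60, 74]

Partitioned: [3, 8, 73, 60, 74]


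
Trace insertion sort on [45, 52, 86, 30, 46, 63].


Initial: [45, 52, 86, 30, 46, 63]
Insert 52: [45, 52, 86, 30, 46, 63]
Insert 86: [45, 52, 86, 30, 46, 63]
Insert 30: [30, 45, 52, 86, 46, 63]
Insert 46: [30, 45, 46, 52, 86, 63]
Insert 63: [30, 45, 46, 52, 63, 86]

Sorted: [30, 45, 46, 52, 63, 86]


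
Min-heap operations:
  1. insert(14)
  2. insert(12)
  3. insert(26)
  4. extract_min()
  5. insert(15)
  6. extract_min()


insert(14) -> [14]
insert(12) -> [12, 14]
insert(26) -> [12, 14, 26]
extract_min()->12, [14, 26]
insert(15) -> [14, 26, 15]
extract_min()->14, [15, 26]

Final heap: [15, 26]


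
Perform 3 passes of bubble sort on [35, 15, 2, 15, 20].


Initial: [35, 15, 2, 15, 20]
Pass 1: [15, 2, 15, 20, 35] (4 swaps)
Pass 2: [2, 15, 15, 20, 35] (1 swaps)
Pass 3: [2, 15, 15, 20, 35] (0 swaps)

After 3 passes: [2, 15, 15, 20, 35]


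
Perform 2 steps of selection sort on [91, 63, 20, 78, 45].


Initial: [91, 63, 20, 78, 45]
Step 1: min=20 at 2
  Swap: [20, 63, 91, 78, 45]
Step 2: min=45 at 4
  Swap: [20, 45, 91, 78, 63]

After 2 steps: [20, 45, 91, 78, 63]


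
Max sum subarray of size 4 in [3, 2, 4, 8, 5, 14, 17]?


[0:4]: 17
[1:5]: 19
[2:6]: 31
[3:7]: 44

Max: 44 at [3:7]


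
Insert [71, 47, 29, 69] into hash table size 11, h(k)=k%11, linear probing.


Insert 71: h=5 -> slot 5
Insert 47: h=3 -> slot 3
Insert 29: h=7 -> slot 7
Insert 69: h=3, 1 probes -> slot 4

Table: [None, None, None, 47, 69, 71, None, 29, None, None, None]


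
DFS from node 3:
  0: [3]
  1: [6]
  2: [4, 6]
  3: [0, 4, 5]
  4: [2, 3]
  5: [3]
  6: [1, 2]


Visit 3, push [5, 4, 0]
Visit 0, push []
Visit 4, push [2]
Visit 2, push [6]
Visit 6, push [1]
Visit 1, push []
Visit 5, push []

DFS order: [3, 0, 4, 2, 6, 1, 5]


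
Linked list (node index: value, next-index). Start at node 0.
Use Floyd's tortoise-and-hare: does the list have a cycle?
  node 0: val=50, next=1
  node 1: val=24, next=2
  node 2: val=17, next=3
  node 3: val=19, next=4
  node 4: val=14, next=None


Floyd's tortoise (slow, +1) and hare (fast, +2):
  init: slow=0, fast=0
  step 1: slow=1, fast=2
  step 2: slow=2, fast=4
  step 3: fast -> None, no cycle

Cycle: no


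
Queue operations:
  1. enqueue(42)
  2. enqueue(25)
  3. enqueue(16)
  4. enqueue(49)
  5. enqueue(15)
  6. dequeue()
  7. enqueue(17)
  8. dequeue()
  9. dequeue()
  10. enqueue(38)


enqueue(42) -> [42]
enqueue(25) -> [42, 25]
enqueue(16) -> [42, 25, 16]
enqueue(49) -> [42, 25, 16, 49]
enqueue(15) -> [42, 25, 16, 49, 15]
dequeue()->42, [25, 16, 49, 15]
enqueue(17) -> [25, 16, 49, 15, 17]
dequeue()->25, [16, 49, 15, 17]
dequeue()->16, [49, 15, 17]
enqueue(38) -> [49, 15, 17, 38]

Final queue: [49, 15, 17, 38]


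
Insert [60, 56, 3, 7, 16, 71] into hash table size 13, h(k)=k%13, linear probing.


Insert 60: h=8 -> slot 8
Insert 56: h=4 -> slot 4
Insert 3: h=3 -> slot 3
Insert 7: h=7 -> slot 7
Insert 16: h=3, 2 probes -> slot 5
Insert 71: h=6 -> slot 6

Table: [None, None, None, 3, 56, 16, 71, 7, 60, None, None, None, None]


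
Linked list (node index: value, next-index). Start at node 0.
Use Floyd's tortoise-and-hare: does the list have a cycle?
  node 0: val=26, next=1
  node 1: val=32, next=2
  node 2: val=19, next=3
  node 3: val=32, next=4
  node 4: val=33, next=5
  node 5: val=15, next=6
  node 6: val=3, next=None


Floyd's tortoise (slow, +1) and hare (fast, +2):
  init: slow=0, fast=0
  step 1: slow=1, fast=2
  step 2: slow=2, fast=4
  step 3: slow=3, fast=6
  step 4: fast -> None, no cycle

Cycle: no


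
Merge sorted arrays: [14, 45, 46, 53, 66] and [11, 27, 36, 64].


Take 11 from B
Take 14 from A
Take 27 from B
Take 36 from B
Take 45 from A
Take 46 from A
Take 53 from A
Take 64 from B

Merged: [11, 14, 27, 36, 45, 46, 53, 64, 66]


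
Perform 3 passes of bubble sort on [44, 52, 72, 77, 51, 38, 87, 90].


Initial: [44, 52, 72, 77, 51, 38, 87, 90]
Pass 1: [44, 52, 72, 51, 38, 77, 87, 90] (2 swaps)
Pass 2: [44, 52, 51, 38, 72, 77, 87, 90] (2 swaps)
Pass 3: [44, 51, 38, 52, 72, 77, 87, 90] (2 swaps)

After 3 passes: [44, 51, 38, 52, 72, 77, 87, 90]


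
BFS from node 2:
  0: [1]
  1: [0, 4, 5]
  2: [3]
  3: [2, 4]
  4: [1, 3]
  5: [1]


Visit 2, enqueue [3]
Visit 3, enqueue [4]
Visit 4, enqueue [1]
Visit 1, enqueue [0, 5]
Visit 0, enqueue []
Visit 5, enqueue []

BFS order: [2, 3, 4, 1, 0, 5]


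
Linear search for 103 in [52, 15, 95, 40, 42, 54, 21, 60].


i=0: 52!=103
i=1: 15!=103
i=2: 95!=103
i=3: 40!=103
i=4: 42!=103
i=5: 54!=103
i=6: 21!=103
i=7: 60!=103

Not found, 8 comps


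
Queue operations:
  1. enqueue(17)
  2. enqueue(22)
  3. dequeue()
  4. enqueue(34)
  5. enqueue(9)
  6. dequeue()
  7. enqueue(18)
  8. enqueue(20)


enqueue(17) -> [17]
enqueue(22) -> [17, 22]
dequeue()->17, [22]
enqueue(34) -> [22, 34]
enqueue(9) -> [22, 34, 9]
dequeue()->22, [34, 9]
enqueue(18) -> [34, 9, 18]
enqueue(20) -> [34, 9, 18, 20]

Final queue: [34, 9, 18, 20]


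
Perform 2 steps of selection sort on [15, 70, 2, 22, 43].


Initial: [15, 70, 2, 22, 43]
Step 1: min=2 at 2
  Swap: [2, 70, 15, 22, 43]
Step 2: min=15 at 2
  Swap: [2, 15, 70, 22, 43]

After 2 steps: [2, 15, 70, 22, 43]


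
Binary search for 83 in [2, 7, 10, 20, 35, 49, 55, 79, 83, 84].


Step 1: lo=0, hi=9, mid=4, val=35
Step 2: lo=5, hi=9, mid=7, val=79
Step 3: lo=8, hi=9, mid=8, val=83

Found at index 8


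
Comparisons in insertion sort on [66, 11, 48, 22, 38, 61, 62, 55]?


Algorithm: insertion sort
Input: [66, 11, 48, 22, 38, 61, 62, 55]
Sorted: [11, 22, 38, 48, 55, 61, 62, 66]

17


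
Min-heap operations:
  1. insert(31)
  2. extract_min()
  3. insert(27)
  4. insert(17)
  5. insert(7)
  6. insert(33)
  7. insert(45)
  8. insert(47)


insert(31) -> [31]
extract_min()->31, []
insert(27) -> [27]
insert(17) -> [17, 27]
insert(7) -> [7, 27, 17]
insert(33) -> [7, 27, 17, 33]
insert(45) -> [7, 27, 17, 33, 45]
insert(47) -> [7, 27, 17, 33, 45, 47]

Final heap: [7, 27, 17, 33, 45, 47]


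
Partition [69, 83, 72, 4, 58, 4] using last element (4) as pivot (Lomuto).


Pivot: 4
  4 <= 4: swap -> [4, 83, 72, 69, 58, 4]
Place pivot at 1: [4, 4, 72, 69, 58, 83]

Partitioned: [4, 4, 72, 69, 58, 83]


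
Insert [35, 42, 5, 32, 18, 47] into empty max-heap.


Insert 35: [35]
Insert 42: [42, 35]
Insert 5: [42, 35, 5]
Insert 32: [42, 35, 5, 32]
Insert 18: [42, 35, 5, 32, 18]
Insert 47: [47, 35, 42, 32, 18, 5]

Final heap: [47, 35, 42, 32, 18, 5]


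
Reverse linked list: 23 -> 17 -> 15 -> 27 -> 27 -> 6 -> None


Step 1: curr=23, set curr.next=prev(None) | reversed so far: 23
Step 2: curr=17, set curr.next=prev(23) | reversed so far: 17 -> 23
Step 3: curr=15, set curr.next=prev(17) | reversed so far: 15 -> 17 -> 23
Step 4: curr=27, set curr.next=prev(15) | reversed so far: 27 -> 15 -> 17 -> 23
Step 5: curr=27, set curr.next=prev(27) | reversed so far: 27 -> 27 -> 15 -> 17 -> 23
Step 6: curr=6, set curr.next=prev(27) | reversed so far: 6 -> 27 -> 27 -> 15 -> 17 -> 23

6 -> 27 -> 27 -> 15 -> 17 -> 23 -> None


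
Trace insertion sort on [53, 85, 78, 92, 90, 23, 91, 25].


Initial: [53, 85, 78, 92, 90, 23, 91, 25]
Insert 85: [53, 85, 78, 92, 90, 23, 91, 25]
Insert 78: [53, 78, 85, 92, 90, 23, 91, 25]
Insert 92: [53, 78, 85, 92, 90, 23, 91, 25]
Insert 90: [53, 78, 85, 90, 92, 23, 91, 25]
Insert 23: [23, 53, 78, 85, 90, 92, 91, 25]
Insert 91: [23, 53, 78, 85, 90, 91, 92, 25]
Insert 25: [23, 25, 53, 78, 85, 90, 91, 92]

Sorted: [23, 25, 53, 78, 85, 90, 91, 92]


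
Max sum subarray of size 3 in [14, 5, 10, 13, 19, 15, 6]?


[0:3]: 29
[1:4]: 28
[2:5]: 42
[3:6]: 47
[4:7]: 40

Max: 47 at [3:6]


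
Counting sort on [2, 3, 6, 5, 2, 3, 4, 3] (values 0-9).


Input: [2, 3, 6, 5, 2, 3, 4, 3]
Counts: [0, 0, 2, 3, 1, 1, 1, 0, 0, 0]

Sorted: [2, 2, 3, 3, 3, 4, 5, 6]


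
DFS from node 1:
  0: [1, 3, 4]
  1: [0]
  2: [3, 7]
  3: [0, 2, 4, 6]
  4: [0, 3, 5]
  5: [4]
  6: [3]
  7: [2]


Visit 1, push [0]
Visit 0, push [4, 3]
Visit 3, push [6, 4, 2]
Visit 2, push [7]
Visit 7, push []
Visit 4, push [5]
Visit 5, push []
Visit 6, push []

DFS order: [1, 0, 3, 2, 7, 4, 5, 6]


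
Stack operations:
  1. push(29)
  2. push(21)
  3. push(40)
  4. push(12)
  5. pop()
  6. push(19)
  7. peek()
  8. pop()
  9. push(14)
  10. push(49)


push(29) -> [29]
push(21) -> [29, 21]
push(40) -> [29, 21, 40]
push(12) -> [29, 21, 40, 12]
pop()->12, [29, 21, 40]
push(19) -> [29, 21, 40, 19]
peek()->19
pop()->19, [29, 21, 40]
push(14) -> [29, 21, 40, 14]
push(49) -> [29, 21, 40, 14, 49]

Final stack: [29, 21, 40, 14, 49]


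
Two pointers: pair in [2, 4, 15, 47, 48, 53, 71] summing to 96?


lo=0(2)+hi=6(71)=73
lo=1(4)+hi=6(71)=75
lo=2(15)+hi=6(71)=86
lo=3(47)+hi=6(71)=118
lo=3(47)+hi=5(53)=100
lo=3(47)+hi=4(48)=95

No pair found


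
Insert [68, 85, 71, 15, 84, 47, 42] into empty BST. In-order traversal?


Insert 68: root
Insert 85: R from 68
Insert 71: R from 68 -> L from 85
Insert 15: L from 68
Insert 84: R from 68 -> L from 85 -> R from 71
Insert 47: L from 68 -> R from 15
Insert 42: L from 68 -> R from 15 -> L from 47

In-order: [15, 42, 47, 68, 71, 84, 85]


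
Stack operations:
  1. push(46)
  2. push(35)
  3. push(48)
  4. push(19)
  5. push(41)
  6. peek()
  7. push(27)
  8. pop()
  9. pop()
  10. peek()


push(46) -> [46]
push(35) -> [46, 35]
push(48) -> [46, 35, 48]
push(19) -> [46, 35, 48, 19]
push(41) -> [46, 35, 48, 19, 41]
peek()->41
push(27) -> [46, 35, 48, 19, 41, 27]
pop()->27, [46, 35, 48, 19, 41]
pop()->41, [46, 35, 48, 19]
peek()->19

Final stack: [46, 35, 48, 19]


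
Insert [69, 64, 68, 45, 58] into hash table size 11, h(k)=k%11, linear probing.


Insert 69: h=3 -> slot 3
Insert 64: h=9 -> slot 9
Insert 68: h=2 -> slot 2
Insert 45: h=1 -> slot 1
Insert 58: h=3, 1 probes -> slot 4

Table: [None, 45, 68, 69, 58, None, None, None, None, 64, None]


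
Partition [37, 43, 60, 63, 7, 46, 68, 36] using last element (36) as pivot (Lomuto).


Pivot: 36
  7 <= 36: swap -> [7, 43, 60, 63, 37, 46, 68, 36]
Place pivot at 1: [7, 36, 60, 63, 37, 46, 68, 43]

Partitioned: [7, 36, 60, 63, 37, 46, 68, 43]


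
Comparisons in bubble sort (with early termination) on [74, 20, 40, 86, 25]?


Algorithm: bubble sort (with early termination)
Input: [74, 20, 40, 86, 25]
Sorted: [20, 25, 40, 74, 86]

10


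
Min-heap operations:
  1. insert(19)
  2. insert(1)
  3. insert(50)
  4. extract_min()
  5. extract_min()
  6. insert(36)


insert(19) -> [19]
insert(1) -> [1, 19]
insert(50) -> [1, 19, 50]
extract_min()->1, [19, 50]
extract_min()->19, [50]
insert(36) -> [36, 50]

Final heap: [36, 50]


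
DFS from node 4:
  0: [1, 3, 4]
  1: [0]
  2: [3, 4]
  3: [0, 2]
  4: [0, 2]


Visit 4, push [2, 0]
Visit 0, push [3, 1]
Visit 1, push []
Visit 3, push [2]
Visit 2, push []

DFS order: [4, 0, 1, 3, 2]


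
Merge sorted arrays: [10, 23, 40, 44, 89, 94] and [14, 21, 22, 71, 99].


Take 10 from A
Take 14 from B
Take 21 from B
Take 22 from B
Take 23 from A
Take 40 from A
Take 44 from A
Take 71 from B
Take 89 from A
Take 94 from A

Merged: [10, 14, 21, 22, 23, 40, 44, 71, 89, 94, 99]


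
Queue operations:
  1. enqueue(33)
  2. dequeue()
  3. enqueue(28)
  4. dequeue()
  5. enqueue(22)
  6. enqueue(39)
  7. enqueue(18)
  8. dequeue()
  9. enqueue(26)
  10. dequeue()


enqueue(33) -> [33]
dequeue()->33, []
enqueue(28) -> [28]
dequeue()->28, []
enqueue(22) -> [22]
enqueue(39) -> [22, 39]
enqueue(18) -> [22, 39, 18]
dequeue()->22, [39, 18]
enqueue(26) -> [39, 18, 26]
dequeue()->39, [18, 26]

Final queue: [18, 26]


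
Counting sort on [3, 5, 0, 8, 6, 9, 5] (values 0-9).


Input: [3, 5, 0, 8, 6, 9, 5]
Counts: [1, 0, 0, 1, 0, 2, 1, 0, 1, 1]

Sorted: [0, 3, 5, 5, 6, 8, 9]


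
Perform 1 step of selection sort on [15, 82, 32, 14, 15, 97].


Initial: [15, 82, 32, 14, 15, 97]
Step 1: min=14 at 3
  Swap: [14, 82, 32, 15, 15, 97]

After 1 step: [14, 82, 32, 15, 15, 97]


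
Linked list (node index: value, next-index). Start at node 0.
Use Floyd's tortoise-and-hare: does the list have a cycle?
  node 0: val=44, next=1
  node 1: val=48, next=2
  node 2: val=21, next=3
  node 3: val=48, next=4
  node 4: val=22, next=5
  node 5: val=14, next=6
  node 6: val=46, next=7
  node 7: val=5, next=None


Floyd's tortoise (slow, +1) and hare (fast, +2):
  init: slow=0, fast=0
  step 1: slow=1, fast=2
  step 2: slow=2, fast=4
  step 3: slow=3, fast=6
  step 4: fast 6->7->None, no cycle

Cycle: no


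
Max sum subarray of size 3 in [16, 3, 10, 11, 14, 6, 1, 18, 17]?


[0:3]: 29
[1:4]: 24
[2:5]: 35
[3:6]: 31
[4:7]: 21
[5:8]: 25
[6:9]: 36

Max: 36 at [6:9]


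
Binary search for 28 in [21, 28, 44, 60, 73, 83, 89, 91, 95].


Step 1: lo=0, hi=8, mid=4, val=73
Step 2: lo=0, hi=3, mid=1, val=28

Found at index 1


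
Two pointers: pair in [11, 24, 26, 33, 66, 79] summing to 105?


lo=0(11)+hi=5(79)=90
lo=1(24)+hi=5(79)=103
lo=2(26)+hi=5(79)=105

Yes: 26+79=105


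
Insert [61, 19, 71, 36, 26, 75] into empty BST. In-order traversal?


Insert 61: root
Insert 19: L from 61
Insert 71: R from 61
Insert 36: L from 61 -> R from 19
Insert 26: L from 61 -> R from 19 -> L from 36
Insert 75: R from 61 -> R from 71

In-order: [19, 26, 36, 61, 71, 75]


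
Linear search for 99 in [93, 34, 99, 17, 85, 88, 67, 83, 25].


i=0: 93!=99
i=1: 34!=99
i=2: 99==99 found!

Found at 2, 3 comps


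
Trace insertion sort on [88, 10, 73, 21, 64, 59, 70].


Initial: [88, 10, 73, 21, 64, 59, 70]
Insert 10: [10, 88, 73, 21, 64, 59, 70]
Insert 73: [10, 73, 88, 21, 64, 59, 70]
Insert 21: [10, 21, 73, 88, 64, 59, 70]
Insert 64: [10, 21, 64, 73, 88, 59, 70]
Insert 59: [10, 21, 59, 64, 73, 88, 70]
Insert 70: [10, 21, 59, 64, 70, 73, 88]

Sorted: [10, 21, 59, 64, 70, 73, 88]


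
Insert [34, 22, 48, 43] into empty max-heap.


Insert 34: [34]
Insert 22: [34, 22]
Insert 48: [48, 22, 34]
Insert 43: [48, 43, 34, 22]

Final heap: [48, 43, 34, 22]


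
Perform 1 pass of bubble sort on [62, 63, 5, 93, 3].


Initial: [62, 63, 5, 93, 3]
Pass 1: [62, 5, 63, 3, 93] (2 swaps)

After 1 pass: [62, 5, 63, 3, 93]


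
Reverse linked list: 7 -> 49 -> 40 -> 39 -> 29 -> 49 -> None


Step 1: curr=7, set curr.next=prev(None) | reversed so far: 7
Step 2: curr=49, set curr.next=prev(7) | reversed so far: 49 -> 7
Step 3: curr=40, set curr.next=prev(49) | reversed so far: 40 -> 49 -> 7
Step 4: curr=39, set curr.next=prev(40) | reversed so far: 39 -> 40 -> 49 -> 7
Step 5: curr=29, set curr.next=prev(39) | reversed so far: 29 -> 39 -> 40 -> 49 -> 7
Step 6: curr=49, set curr.next=prev(29) | reversed so far: 49 -> 29 -> 39 -> 40 -> 49 -> 7

49 -> 29 -> 39 -> 40 -> 49 -> 7 -> None


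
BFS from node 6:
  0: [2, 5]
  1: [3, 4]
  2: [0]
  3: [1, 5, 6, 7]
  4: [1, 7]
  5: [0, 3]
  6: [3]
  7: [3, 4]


Visit 6, enqueue [3]
Visit 3, enqueue [1, 5, 7]
Visit 1, enqueue [4]
Visit 5, enqueue [0]
Visit 7, enqueue []
Visit 4, enqueue []
Visit 0, enqueue [2]
Visit 2, enqueue []

BFS order: [6, 3, 1, 5, 7, 4, 0, 2]


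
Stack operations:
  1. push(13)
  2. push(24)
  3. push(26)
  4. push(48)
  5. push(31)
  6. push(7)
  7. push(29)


push(13) -> [13]
push(24) -> [13, 24]
push(26) -> [13, 24, 26]
push(48) -> [13, 24, 26, 48]
push(31) -> [13, 24, 26, 48, 31]
push(7) -> [13, 24, 26, 48, 31, 7]
push(29) -> [13, 24, 26, 48, 31, 7, 29]

Final stack: [13, 24, 26, 48, 31, 7, 29]


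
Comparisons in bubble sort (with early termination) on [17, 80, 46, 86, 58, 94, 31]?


Algorithm: bubble sort (with early termination)
Input: [17, 80, 46, 86, 58, 94, 31]
Sorted: [17, 31, 46, 58, 80, 86, 94]

21


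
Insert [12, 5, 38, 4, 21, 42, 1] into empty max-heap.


Insert 12: [12]
Insert 5: [12, 5]
Insert 38: [38, 5, 12]
Insert 4: [38, 5, 12, 4]
Insert 21: [38, 21, 12, 4, 5]
Insert 42: [42, 21, 38, 4, 5, 12]
Insert 1: [42, 21, 38, 4, 5, 12, 1]

Final heap: [42, 21, 38, 4, 5, 12, 1]


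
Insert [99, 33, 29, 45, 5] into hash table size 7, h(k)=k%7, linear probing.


Insert 99: h=1 -> slot 1
Insert 33: h=5 -> slot 5
Insert 29: h=1, 1 probes -> slot 2
Insert 45: h=3 -> slot 3
Insert 5: h=5, 1 probes -> slot 6

Table: [None, 99, 29, 45, None, 33, 5]


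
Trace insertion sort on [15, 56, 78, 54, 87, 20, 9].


Initial: [15, 56, 78, 54, 87, 20, 9]
Insert 56: [15, 56, 78, 54, 87, 20, 9]
Insert 78: [15, 56, 78, 54, 87, 20, 9]
Insert 54: [15, 54, 56, 78, 87, 20, 9]
Insert 87: [15, 54, 56, 78, 87, 20, 9]
Insert 20: [15, 20, 54, 56, 78, 87, 9]
Insert 9: [9, 15, 20, 54, 56, 78, 87]

Sorted: [9, 15, 20, 54, 56, 78, 87]


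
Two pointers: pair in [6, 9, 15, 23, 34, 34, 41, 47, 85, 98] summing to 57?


lo=0(6)+hi=9(98)=104
lo=0(6)+hi=8(85)=91
lo=0(6)+hi=7(47)=53
lo=1(9)+hi=7(47)=56
lo=2(15)+hi=7(47)=62
lo=2(15)+hi=6(41)=56
lo=3(23)+hi=6(41)=64
lo=3(23)+hi=5(34)=57

Yes: 23+34=57


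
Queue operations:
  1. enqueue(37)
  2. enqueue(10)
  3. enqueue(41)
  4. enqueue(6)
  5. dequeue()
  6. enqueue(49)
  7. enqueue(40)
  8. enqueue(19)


enqueue(37) -> [37]
enqueue(10) -> [37, 10]
enqueue(41) -> [37, 10, 41]
enqueue(6) -> [37, 10, 41, 6]
dequeue()->37, [10, 41, 6]
enqueue(49) -> [10, 41, 6, 49]
enqueue(40) -> [10, 41, 6, 49, 40]
enqueue(19) -> [10, 41, 6, 49, 40, 19]

Final queue: [10, 41, 6, 49, 40, 19]


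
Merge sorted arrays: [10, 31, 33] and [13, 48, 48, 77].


Take 10 from A
Take 13 from B
Take 31 from A
Take 33 from A

Merged: [10, 13, 31, 33, 48, 48, 77]


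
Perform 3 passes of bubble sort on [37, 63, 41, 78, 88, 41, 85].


Initial: [37, 63, 41, 78, 88, 41, 85]
Pass 1: [37, 41, 63, 78, 41, 85, 88] (3 swaps)
Pass 2: [37, 41, 63, 41, 78, 85, 88] (1 swaps)
Pass 3: [37, 41, 41, 63, 78, 85, 88] (1 swaps)

After 3 passes: [37, 41, 41, 63, 78, 85, 88]


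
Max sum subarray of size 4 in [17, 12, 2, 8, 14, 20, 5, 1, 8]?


[0:4]: 39
[1:5]: 36
[2:6]: 44
[3:7]: 47
[4:8]: 40
[5:9]: 34

Max: 47 at [3:7]


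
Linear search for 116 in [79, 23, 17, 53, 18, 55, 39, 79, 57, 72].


i=0: 79!=116
i=1: 23!=116
i=2: 17!=116
i=3: 53!=116
i=4: 18!=116
i=5: 55!=116
i=6: 39!=116
i=7: 79!=116
i=8: 57!=116
i=9: 72!=116

Not found, 10 comps


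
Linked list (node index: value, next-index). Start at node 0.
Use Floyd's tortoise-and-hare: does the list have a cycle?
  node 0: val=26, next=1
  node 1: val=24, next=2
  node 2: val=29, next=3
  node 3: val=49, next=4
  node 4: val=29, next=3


Floyd's tortoise (slow, +1) and hare (fast, +2):
  init: slow=0, fast=0
  step 1: slow=1, fast=2
  step 2: slow=2, fast=4
  step 3: slow=3, fast=4
  step 4: slow=4, fast=4
  slow == fast at node 4: cycle detected

Cycle: yes


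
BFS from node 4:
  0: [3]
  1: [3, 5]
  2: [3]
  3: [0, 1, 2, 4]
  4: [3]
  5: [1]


Visit 4, enqueue [3]
Visit 3, enqueue [0, 1, 2]
Visit 0, enqueue []
Visit 1, enqueue [5]
Visit 2, enqueue []
Visit 5, enqueue []

BFS order: [4, 3, 0, 1, 2, 5]


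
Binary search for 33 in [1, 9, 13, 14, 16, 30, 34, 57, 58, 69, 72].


Step 1: lo=0, hi=10, mid=5, val=30
Step 2: lo=6, hi=10, mid=8, val=58
Step 3: lo=6, hi=7, mid=6, val=34

Not found


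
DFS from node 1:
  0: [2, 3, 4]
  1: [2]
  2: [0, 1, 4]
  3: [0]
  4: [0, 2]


Visit 1, push [2]
Visit 2, push [4, 0]
Visit 0, push [4, 3]
Visit 3, push []
Visit 4, push []

DFS order: [1, 2, 0, 3, 4]


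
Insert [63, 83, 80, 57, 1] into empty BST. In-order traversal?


Insert 63: root
Insert 83: R from 63
Insert 80: R from 63 -> L from 83
Insert 57: L from 63
Insert 1: L from 63 -> L from 57

In-order: [1, 57, 63, 80, 83]


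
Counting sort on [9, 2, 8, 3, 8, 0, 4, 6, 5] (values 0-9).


Input: [9, 2, 8, 3, 8, 0, 4, 6, 5]
Counts: [1, 0, 1, 1, 1, 1, 1, 0, 2, 1]

Sorted: [0, 2, 3, 4, 5, 6, 8, 8, 9]


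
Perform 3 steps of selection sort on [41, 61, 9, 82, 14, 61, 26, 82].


Initial: [41, 61, 9, 82, 14, 61, 26, 82]
Step 1: min=9 at 2
  Swap: [9, 61, 41, 82, 14, 61, 26, 82]
Step 2: min=14 at 4
  Swap: [9, 14, 41, 82, 61, 61, 26, 82]
Step 3: min=26 at 6
  Swap: [9, 14, 26, 82, 61, 61, 41, 82]

After 3 steps: [9, 14, 26, 82, 61, 61, 41, 82]


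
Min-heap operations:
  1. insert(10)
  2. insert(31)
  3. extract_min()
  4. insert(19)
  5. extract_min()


insert(10) -> [10]
insert(31) -> [10, 31]
extract_min()->10, [31]
insert(19) -> [19, 31]
extract_min()->19, [31]

Final heap: [31]


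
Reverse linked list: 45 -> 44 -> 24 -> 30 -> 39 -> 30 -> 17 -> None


Step 1: curr=45, set curr.next=prev(None) | reversed so far: 45
Step 2: curr=44, set curr.next=prev(45) | reversed so far: 44 -> 45
Step 3: curr=24, set curr.next=prev(44) | reversed so far: 24 -> 44 -> 45
Step 4: curr=30, set curr.next=prev(24) | reversed so far: 30 -> 24 -> 44 -> 45
Step 5: curr=39, set curr.next=prev(30) | reversed so far: 39 -> 30 -> 24 -> 44 -> 45
Step 6: curr=30, set curr.next=prev(39) | reversed so far: 30 -> 39 -> 30 -> 24 -> 44 -> 45
Step 7: curr=17, set curr.next=prev(30) | reversed so far: 17 -> 30 -> 39 -> 30 -> 24 -> 44 -> 45

17 -> 30 -> 39 -> 30 -> 24 -> 44 -> 45 -> None


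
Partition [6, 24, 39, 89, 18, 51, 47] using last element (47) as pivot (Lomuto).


Pivot: 47
  6 <= 47: advance i (no swap)
  24 <= 47: advance i (no swap)
  39 <= 47: advance i (no swap)
  18 <= 47: swap -> [6, 24, 39, 18, 89, 51, 47]
Place pivot at 4: [6, 24, 39, 18, 47, 51, 89]

Partitioned: [6, 24, 39, 18, 47, 51, 89]


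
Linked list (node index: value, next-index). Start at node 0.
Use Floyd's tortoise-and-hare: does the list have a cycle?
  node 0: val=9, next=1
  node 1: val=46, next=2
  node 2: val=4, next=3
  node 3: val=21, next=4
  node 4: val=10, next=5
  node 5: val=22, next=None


Floyd's tortoise (slow, +1) and hare (fast, +2):
  init: slow=0, fast=0
  step 1: slow=1, fast=2
  step 2: slow=2, fast=4
  step 3: fast 4->5->None, no cycle

Cycle: no


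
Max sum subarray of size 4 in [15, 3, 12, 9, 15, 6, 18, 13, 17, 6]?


[0:4]: 39
[1:5]: 39
[2:6]: 42
[3:7]: 48
[4:8]: 52
[5:9]: 54
[6:10]: 54

Max: 54 at [5:9]


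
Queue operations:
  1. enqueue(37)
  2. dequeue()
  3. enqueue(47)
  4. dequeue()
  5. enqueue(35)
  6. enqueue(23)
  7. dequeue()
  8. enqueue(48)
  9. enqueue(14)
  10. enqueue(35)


enqueue(37) -> [37]
dequeue()->37, []
enqueue(47) -> [47]
dequeue()->47, []
enqueue(35) -> [35]
enqueue(23) -> [35, 23]
dequeue()->35, [23]
enqueue(48) -> [23, 48]
enqueue(14) -> [23, 48, 14]
enqueue(35) -> [23, 48, 14, 35]

Final queue: [23, 48, 14, 35]


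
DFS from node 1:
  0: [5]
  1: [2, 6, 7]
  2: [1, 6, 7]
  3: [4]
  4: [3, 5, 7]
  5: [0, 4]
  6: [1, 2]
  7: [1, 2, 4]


Visit 1, push [7, 6, 2]
Visit 2, push [7, 6]
Visit 6, push []
Visit 7, push [4]
Visit 4, push [5, 3]
Visit 3, push []
Visit 5, push [0]
Visit 0, push []

DFS order: [1, 2, 6, 7, 4, 3, 5, 0]


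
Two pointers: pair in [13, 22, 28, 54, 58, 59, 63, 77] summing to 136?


lo=0(13)+hi=7(77)=90
lo=1(22)+hi=7(77)=99
lo=2(28)+hi=7(77)=105
lo=3(54)+hi=7(77)=131
lo=4(58)+hi=7(77)=135
lo=5(59)+hi=7(77)=136

Yes: 59+77=136


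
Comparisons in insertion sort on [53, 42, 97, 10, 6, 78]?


Algorithm: insertion sort
Input: [53, 42, 97, 10, 6, 78]
Sorted: [6, 10, 42, 53, 78, 97]

11


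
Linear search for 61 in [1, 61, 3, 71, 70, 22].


i=0: 1!=61
i=1: 61==61 found!

Found at 1, 2 comps


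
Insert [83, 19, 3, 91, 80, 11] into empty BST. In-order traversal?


Insert 83: root
Insert 19: L from 83
Insert 3: L from 83 -> L from 19
Insert 91: R from 83
Insert 80: L from 83 -> R from 19
Insert 11: L from 83 -> L from 19 -> R from 3

In-order: [3, 11, 19, 80, 83, 91]


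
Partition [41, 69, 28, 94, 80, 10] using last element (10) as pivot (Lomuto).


Pivot: 10
Place pivot at 0: [10, 69, 28, 94, 80, 41]

Partitioned: [10, 69, 28, 94, 80, 41]


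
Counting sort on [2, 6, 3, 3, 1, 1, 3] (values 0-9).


Input: [2, 6, 3, 3, 1, 1, 3]
Counts: [0, 2, 1, 3, 0, 0, 1, 0, 0, 0]

Sorted: [1, 1, 2, 3, 3, 3, 6]


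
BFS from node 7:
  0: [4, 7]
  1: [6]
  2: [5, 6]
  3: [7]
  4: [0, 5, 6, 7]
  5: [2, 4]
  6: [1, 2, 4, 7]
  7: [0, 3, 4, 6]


Visit 7, enqueue [0, 3, 4, 6]
Visit 0, enqueue []
Visit 3, enqueue []
Visit 4, enqueue [5]
Visit 6, enqueue [1, 2]
Visit 5, enqueue []
Visit 1, enqueue []
Visit 2, enqueue []

BFS order: [7, 0, 3, 4, 6, 5, 1, 2]


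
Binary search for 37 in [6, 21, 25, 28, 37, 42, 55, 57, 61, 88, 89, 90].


Step 1: lo=0, hi=11, mid=5, val=42
Step 2: lo=0, hi=4, mid=2, val=25
Step 3: lo=3, hi=4, mid=3, val=28
Step 4: lo=4, hi=4, mid=4, val=37

Found at index 4


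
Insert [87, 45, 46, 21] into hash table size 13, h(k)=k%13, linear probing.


Insert 87: h=9 -> slot 9
Insert 45: h=6 -> slot 6
Insert 46: h=7 -> slot 7
Insert 21: h=8 -> slot 8

Table: [None, None, None, None, None, None, 45, 46, 21, 87, None, None, None]


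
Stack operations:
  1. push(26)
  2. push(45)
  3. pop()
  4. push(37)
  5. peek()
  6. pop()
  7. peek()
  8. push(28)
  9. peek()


push(26) -> [26]
push(45) -> [26, 45]
pop()->45, [26]
push(37) -> [26, 37]
peek()->37
pop()->37, [26]
peek()->26
push(28) -> [26, 28]
peek()->28

Final stack: [26, 28]


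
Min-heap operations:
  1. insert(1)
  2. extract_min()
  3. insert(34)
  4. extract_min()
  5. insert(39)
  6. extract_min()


insert(1) -> [1]
extract_min()->1, []
insert(34) -> [34]
extract_min()->34, []
insert(39) -> [39]
extract_min()->39, []

Final heap: []


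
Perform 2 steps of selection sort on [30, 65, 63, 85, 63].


Initial: [30, 65, 63, 85, 63]
Step 1: min=30 at 0
  Swap: [30, 65, 63, 85, 63]
Step 2: min=63 at 2
  Swap: [30, 63, 65, 85, 63]

After 2 steps: [30, 63, 65, 85, 63]


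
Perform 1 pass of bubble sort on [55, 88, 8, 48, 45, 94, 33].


Initial: [55, 88, 8, 48, 45, 94, 33]
Pass 1: [55, 8, 48, 45, 88, 33, 94] (4 swaps)

After 1 pass: [55, 8, 48, 45, 88, 33, 94]


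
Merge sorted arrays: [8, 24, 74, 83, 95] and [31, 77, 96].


Take 8 from A
Take 24 from A
Take 31 from B
Take 74 from A
Take 77 from B
Take 83 from A
Take 95 from A

Merged: [8, 24, 31, 74, 77, 83, 95, 96]


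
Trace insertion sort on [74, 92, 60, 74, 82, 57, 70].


Initial: [74, 92, 60, 74, 82, 57, 70]
Insert 92: [74, 92, 60, 74, 82, 57, 70]
Insert 60: [60, 74, 92, 74, 82, 57, 70]
Insert 74: [60, 74, 74, 92, 82, 57, 70]
Insert 82: [60, 74, 74, 82, 92, 57, 70]
Insert 57: [57, 60, 74, 74, 82, 92, 70]
Insert 70: [57, 60, 70, 74, 74, 82, 92]

Sorted: [57, 60, 70, 74, 74, 82, 92]


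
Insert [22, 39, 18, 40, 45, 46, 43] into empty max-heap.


Insert 22: [22]
Insert 39: [39, 22]
Insert 18: [39, 22, 18]
Insert 40: [40, 39, 18, 22]
Insert 45: [45, 40, 18, 22, 39]
Insert 46: [46, 40, 45, 22, 39, 18]
Insert 43: [46, 40, 45, 22, 39, 18, 43]

Final heap: [46, 40, 45, 22, 39, 18, 43]


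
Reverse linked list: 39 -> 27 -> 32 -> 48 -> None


Step 1: curr=39, set curr.next=prev(None) | reversed so far: 39
Step 2: curr=27, set curr.next=prev(39) | reversed so far: 27 -> 39
Step 3: curr=32, set curr.next=prev(27) | reversed so far: 32 -> 27 -> 39
Step 4: curr=48, set curr.next=prev(32) | reversed so far: 48 -> 32 -> 27 -> 39

48 -> 32 -> 27 -> 39 -> None


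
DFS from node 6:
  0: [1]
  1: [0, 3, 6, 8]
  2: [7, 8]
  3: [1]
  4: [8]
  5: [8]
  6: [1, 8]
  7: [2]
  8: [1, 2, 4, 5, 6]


Visit 6, push [8, 1]
Visit 1, push [8, 3, 0]
Visit 0, push []
Visit 3, push []
Visit 8, push [5, 4, 2]
Visit 2, push [7]
Visit 7, push []
Visit 4, push []
Visit 5, push []

DFS order: [6, 1, 0, 3, 8, 2, 7, 4, 5]


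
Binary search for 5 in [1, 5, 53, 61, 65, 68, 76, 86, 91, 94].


Step 1: lo=0, hi=9, mid=4, val=65
Step 2: lo=0, hi=3, mid=1, val=5

Found at index 1


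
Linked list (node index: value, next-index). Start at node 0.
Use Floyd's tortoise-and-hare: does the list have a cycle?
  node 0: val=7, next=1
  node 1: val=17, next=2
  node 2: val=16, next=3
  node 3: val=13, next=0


Floyd's tortoise (slow, +1) and hare (fast, +2):
  init: slow=0, fast=0
  step 1: slow=1, fast=2
  step 2: slow=2, fast=0
  step 3: slow=3, fast=2
  step 4: slow=0, fast=0
  slow == fast at node 0: cycle detected

Cycle: yes


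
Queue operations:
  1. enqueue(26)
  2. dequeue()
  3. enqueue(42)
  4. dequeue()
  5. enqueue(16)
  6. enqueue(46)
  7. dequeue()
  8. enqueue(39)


enqueue(26) -> [26]
dequeue()->26, []
enqueue(42) -> [42]
dequeue()->42, []
enqueue(16) -> [16]
enqueue(46) -> [16, 46]
dequeue()->16, [46]
enqueue(39) -> [46, 39]

Final queue: [46, 39]


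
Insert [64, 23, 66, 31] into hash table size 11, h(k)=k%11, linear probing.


Insert 64: h=9 -> slot 9
Insert 23: h=1 -> slot 1
Insert 66: h=0 -> slot 0
Insert 31: h=9, 1 probes -> slot 10

Table: [66, 23, None, None, None, None, None, None, None, 64, 31]


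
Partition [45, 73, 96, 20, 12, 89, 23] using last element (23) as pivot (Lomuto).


Pivot: 23
  20 <= 23: swap -> [20, 73, 96, 45, 12, 89, 23]
  12 <= 23: swap -> [20, 12, 96, 45, 73, 89, 23]
Place pivot at 2: [20, 12, 23, 45, 73, 89, 96]

Partitioned: [20, 12, 23, 45, 73, 89, 96]


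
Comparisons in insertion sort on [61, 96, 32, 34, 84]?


Algorithm: insertion sort
Input: [61, 96, 32, 34, 84]
Sorted: [32, 34, 61, 84, 96]

8


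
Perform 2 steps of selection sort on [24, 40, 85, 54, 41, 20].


Initial: [24, 40, 85, 54, 41, 20]
Step 1: min=20 at 5
  Swap: [20, 40, 85, 54, 41, 24]
Step 2: min=24 at 5
  Swap: [20, 24, 85, 54, 41, 40]

After 2 steps: [20, 24, 85, 54, 41, 40]


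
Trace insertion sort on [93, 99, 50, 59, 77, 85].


Initial: [93, 99, 50, 59, 77, 85]
Insert 99: [93, 99, 50, 59, 77, 85]
Insert 50: [50, 93, 99, 59, 77, 85]
Insert 59: [50, 59, 93, 99, 77, 85]
Insert 77: [50, 59, 77, 93, 99, 85]
Insert 85: [50, 59, 77, 85, 93, 99]

Sorted: [50, 59, 77, 85, 93, 99]


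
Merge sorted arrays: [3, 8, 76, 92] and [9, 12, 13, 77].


Take 3 from A
Take 8 from A
Take 9 from B
Take 12 from B
Take 13 from B
Take 76 from A
Take 77 from B

Merged: [3, 8, 9, 12, 13, 76, 77, 92]
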